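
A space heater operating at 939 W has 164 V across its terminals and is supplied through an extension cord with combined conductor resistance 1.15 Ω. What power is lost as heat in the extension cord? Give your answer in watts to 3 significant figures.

37.7 W

Only the current and the line resistance are needed for the I²R loss.
I = P / V = 939 / 164 = 5.726 A through the extension cord.
P_line = I² R_line = (5.726)² × 1.15 = 37.70 W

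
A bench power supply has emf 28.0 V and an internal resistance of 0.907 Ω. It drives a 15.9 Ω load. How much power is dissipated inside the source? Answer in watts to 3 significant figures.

The internal resistance carries the same current as the load; P_int = I²r.
I = ε / (r + R) = 28.0 / (0.907 + 15.9) = 1.666 A
P_int = I² r = (1.666)² × 0.907 = 2.517 W

2.52 W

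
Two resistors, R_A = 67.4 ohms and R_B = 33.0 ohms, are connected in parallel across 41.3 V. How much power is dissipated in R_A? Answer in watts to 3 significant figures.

Parallel branches share the same voltage; P = V²/R gives the branch power in one step.
P_R_A = V² / R_A = (41.3)² / 67.4 Ω = 25.31 W

25.3 W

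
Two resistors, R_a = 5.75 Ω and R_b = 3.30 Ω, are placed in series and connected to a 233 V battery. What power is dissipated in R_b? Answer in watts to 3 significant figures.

2190 W

In a series string the same current flows through every resistor — find that current, then P = I²R for the one we want.
R_total = 5.75 + 3.30 = 9.050 Ω
I = V / R_total = 233 / 9.050 = 25.75 A
P_R_b = I² × R_b = (25.75)² × 3.30 = 2187 W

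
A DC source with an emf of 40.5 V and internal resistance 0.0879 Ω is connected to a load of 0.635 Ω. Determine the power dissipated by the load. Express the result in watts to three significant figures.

1990 W

With r and R in series, I = ε/(r+R); the load dissipates I²R.
I = ε / (r + R) = 40.5 / (0.0879 + 0.635) = 56.02 A
P_load = I² R = (56.02)² × 0.635 = 1993 W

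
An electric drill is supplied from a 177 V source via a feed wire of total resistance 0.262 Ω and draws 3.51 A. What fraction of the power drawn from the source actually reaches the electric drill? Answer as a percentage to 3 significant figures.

99.5 %

The feed wire carries the full 3.51 A.
P_line = I² R_line = (3.510)² × 0.262 = 3.228 W
P_source = V I = 177 × 3.510 = 621.3 W; P_load = 618.0 W
η = P_load / P_source = 618.0 / 621.3 = 0.9948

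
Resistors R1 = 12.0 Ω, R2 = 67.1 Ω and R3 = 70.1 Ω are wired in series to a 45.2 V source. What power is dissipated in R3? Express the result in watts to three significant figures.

6.43 W

Every series element carries the same I. Get I from the total resistance, then P = I² × R3.
R_total = 12.0 + 67.1 + 70.1 = 149.2 Ω
I = V / R_total = 45.2 / 149.2 = 0.3029 A
P_R3 = I² × R3 = (0.3029)² × 70.1 = 6.434 W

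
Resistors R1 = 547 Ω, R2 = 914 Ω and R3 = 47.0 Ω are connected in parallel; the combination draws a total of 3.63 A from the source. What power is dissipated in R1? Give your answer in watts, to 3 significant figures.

41.1 W

Parallel branches share V, not I — compute V via R_eq, then use V²/R for the target branch.
1/R_eq = 1/547 + 1/914 + 1/47.0 ⇒ R_eq = 41.32 Ω
V = I_total × R_eq = 3.630 × 41.32 = 150.0 V
P_R1 = V² / R1 = (150.0)² / 547 = 41.14 W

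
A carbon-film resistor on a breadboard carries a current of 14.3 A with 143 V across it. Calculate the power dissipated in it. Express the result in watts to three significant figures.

V and I are known directly — P = V I, no intermediate step needed.
P = 143 V × 14.30 A = 2045 W

2040 W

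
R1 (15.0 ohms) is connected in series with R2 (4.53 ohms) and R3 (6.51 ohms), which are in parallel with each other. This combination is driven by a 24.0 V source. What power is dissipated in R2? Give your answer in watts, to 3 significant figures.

Collapse R2‖R3 to a single equivalent, reducing the network to two series elements.
R_p = (4.53×6.51)/(4.53+6.51) = 2.671 Ω
R_total = 15.0 + 2.671 = 17.67 Ω
I = V / R_total = 24.0 / 17.67 = 1.358 A
Voltage across the parallel pair: V_p = I × R_p = 1.358 × 2.671 = 3.628 V
R2 sees V_p directly, so P = V_p² / R2.
P_R2 = (3.628)² / 4.53 = 2.905 W

2.91 W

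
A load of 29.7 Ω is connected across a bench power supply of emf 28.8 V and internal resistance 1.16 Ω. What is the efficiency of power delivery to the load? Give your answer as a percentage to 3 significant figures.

Efficiency is P_load / P_total. With a series r and R sharing the same I, P = I²R for each, so η = R/(R+r).
η = R / (R + r) = 29.7 / (29.7 + 1.16) = 0.9624

96.2 %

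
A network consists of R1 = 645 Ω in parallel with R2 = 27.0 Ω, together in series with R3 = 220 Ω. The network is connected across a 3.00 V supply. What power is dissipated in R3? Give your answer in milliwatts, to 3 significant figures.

Reduce the parallel combination to a single R_p; the circuit then becomes R_p in series with the remaining resistor.
R_p = (645×27.0)/(645+27.0) = 25.92 Ω
R_total = R_p + 220 = 25.92 + 220 = 245.9 Ω
I = V / R_total = 3.00 / 245.9 = 0.01220 A
R3 is the series element, so its power is I²R.
P_R3 = (0.01220)² × 220 = 0.03274 W

32.7 mW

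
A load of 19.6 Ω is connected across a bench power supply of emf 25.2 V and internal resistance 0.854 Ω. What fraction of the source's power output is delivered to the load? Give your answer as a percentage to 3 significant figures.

Efficiency is P_load / P_total. With a series r and R sharing the same I, P = I²R for each, so η = R/(R+r).
η = R / (R + r) = 19.6 / (19.6 + 0.854) = 0.9582

95.8 %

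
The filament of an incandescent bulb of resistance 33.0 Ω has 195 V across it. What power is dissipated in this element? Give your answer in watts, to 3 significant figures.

V and R are stated; P = V²/R avoids computing the current.
P = (195 V)² / 33.0 Ω = 1152 W

1150 W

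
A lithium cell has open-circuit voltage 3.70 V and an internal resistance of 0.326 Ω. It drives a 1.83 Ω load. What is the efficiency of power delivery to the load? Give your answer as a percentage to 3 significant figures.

Both r and R carry the same current, so the power split is just the resistance split: η = R/(R+r).
η = R / (R + r) = 1.83 / (1.83 + 0.326) = 0.8488

84.9 %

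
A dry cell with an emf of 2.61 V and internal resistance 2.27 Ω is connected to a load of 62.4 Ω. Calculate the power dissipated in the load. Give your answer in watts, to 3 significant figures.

0.102 W

Load and internal resistance form a series loop — compute the loop current, then the load power via I²R.
I = ε / (r + R) = 2.61 / (2.27 + 62.4) = 0.04036 A
P_load = I² R = (0.04036)² × 62.4 = 0.1016 W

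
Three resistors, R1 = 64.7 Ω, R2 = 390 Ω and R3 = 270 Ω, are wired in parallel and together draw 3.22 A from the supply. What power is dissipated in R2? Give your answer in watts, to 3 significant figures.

Parallel branches share V, not I — compute V via R_eq, then use V²/R for the target branch.
1/R_eq = 1/64.7 + 1/390 + 1/270 ⇒ R_eq = 46.03 Ω
V = I_total × R_eq = 3.220 × 46.03 = 148.2 V
P_R2 = V² / R2 = (148.2)² / 390 = 56.33 W

56.3 W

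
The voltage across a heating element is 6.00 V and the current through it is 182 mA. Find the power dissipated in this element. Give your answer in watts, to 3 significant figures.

1.09 W

V and I are known directly — P = V I, no intermediate step needed.
P = 6.00 V × 0.1820 A = 1.092 W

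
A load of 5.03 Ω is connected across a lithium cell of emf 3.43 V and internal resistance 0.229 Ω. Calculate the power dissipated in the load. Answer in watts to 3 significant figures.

With r and R in series, I = ε/(r+R); the load dissipates I²R.
I = ε / (r + R) = 3.43 / (0.229 + 5.03) = 0.6522 A
P_load = I² R = (0.6522)² × 5.03 = 2.140 W

2.14 W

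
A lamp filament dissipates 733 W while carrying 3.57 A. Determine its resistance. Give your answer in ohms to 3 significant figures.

From P = V I = I²R = V²/R, with the two given quantities we get R = P / I².
R = 733 / (3.570)² = 57.51 Ω

57.5 Ω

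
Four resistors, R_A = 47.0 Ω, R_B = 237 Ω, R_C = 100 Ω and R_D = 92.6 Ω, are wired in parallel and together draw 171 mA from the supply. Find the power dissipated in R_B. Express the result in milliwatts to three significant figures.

57.6 mW

Only the total current is stated, so first find the parallel equivalent to get the voltage across the combination.
1/R_eq = 1/47.0 + 1/237 + 1/100 + 1/92.6 ⇒ R_eq = 21.60 Ω
V = I_total × R_eq = 0.1710 × 21.60 = 3.694 V
P_R_B = V² / R_B = (3.694)² / 237 = 0.05757 W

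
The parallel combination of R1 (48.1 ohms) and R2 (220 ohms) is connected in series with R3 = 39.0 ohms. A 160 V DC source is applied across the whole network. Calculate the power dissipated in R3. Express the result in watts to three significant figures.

Collapse the R1‖R2 pair into one equivalent R_p; then R_p and R3 form a series string.
R_p = (48.1×220)/(48.1+220) = 39.47 Ω
R_total = R_p + 39.0 = 39.47 + 39.0 = 78.47 Ω
I = V / R_total = 160 / 78.47 = 2.039 A
R3 carries the full series current, so P = I²R.
P_R3 = (2.039)² × 39.0 = 162.1 W

162 W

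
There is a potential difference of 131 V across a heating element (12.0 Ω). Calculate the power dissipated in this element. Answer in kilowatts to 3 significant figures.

1.43 kW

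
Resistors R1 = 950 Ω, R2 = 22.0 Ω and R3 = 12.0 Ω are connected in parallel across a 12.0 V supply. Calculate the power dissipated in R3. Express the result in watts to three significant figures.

The supply voltage appears across each parallel branch — just use P = V²/R3.
P_R3 = V² / R3 = (12.0)² / 12.0 Ω = 12.00 W

12.0 W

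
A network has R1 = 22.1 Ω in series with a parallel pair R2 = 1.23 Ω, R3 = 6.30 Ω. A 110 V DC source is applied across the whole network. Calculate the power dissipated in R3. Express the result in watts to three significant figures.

3.80 W

Replace R2 and R3 with their parallel equivalent so the circuit becomes R1 in series with R_p.
R_p = (1.23×6.30)/(1.23+6.30) = 1.029 Ω
R_total = 22.1 + 1.029 = 23.13 Ω
I = V / R_total = 110 / 23.13 = 4.756 A
Voltage across the parallel pair: V_p = I × R_p = 4.756 × 1.029 = 4.894 V
R3 is across V_p, so use P = V²/R for that branch.
P_R3 = (4.894)² / 6.30 = 3.802 W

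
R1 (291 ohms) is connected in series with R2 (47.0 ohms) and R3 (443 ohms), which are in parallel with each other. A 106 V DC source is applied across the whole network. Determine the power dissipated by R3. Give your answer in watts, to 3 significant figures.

0.412 W

Reduce the parallel pair to R_p first; the network is then a simple series string.
R_p = (47.0×443)/(47.0+443) = 42.49 Ω
R_total = 291 + 42.49 = 333.5 Ω
I = V / R_total = 106 / 333.5 = 0.3178 A
Voltage across the parallel pair: V_p = I × R_p = 0.3178 × 42.49 = 13.51 V
R3 sees V_p directly, so P = V_p² / R3.
P_R3 = (13.51)² / 443 = 0.4118 W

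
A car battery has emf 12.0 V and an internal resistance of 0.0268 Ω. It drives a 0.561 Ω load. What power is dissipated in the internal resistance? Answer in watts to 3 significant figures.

r is in series with the load, so it carries the full circuit current — the loss in it is I²r.
I = ε / (r + R) = 12.0 / (0.0268 + 0.561) = 20.42 A
P_int = I² r = (20.42)² × 0.0268 = 11.17 W

11.2 W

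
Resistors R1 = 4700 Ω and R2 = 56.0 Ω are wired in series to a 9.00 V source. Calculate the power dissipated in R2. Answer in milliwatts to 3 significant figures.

In a series string the same current flows through every resistor — find that current, then P = I²R for the one we want.
R_total = 4700 + 56.0 = 4756 Ω
I = V / R_total = 9.00 / 4756 = 0.001892 A
P_R2 = I² × R2 = (0.001892)² × 56.0 = 0.0002005 W

0.201 mW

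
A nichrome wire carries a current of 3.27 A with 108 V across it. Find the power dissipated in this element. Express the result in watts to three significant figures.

V and I are known directly — P = V I, no intermediate step needed.
P = 108 V × 3.270 A = 353.2 W

353 W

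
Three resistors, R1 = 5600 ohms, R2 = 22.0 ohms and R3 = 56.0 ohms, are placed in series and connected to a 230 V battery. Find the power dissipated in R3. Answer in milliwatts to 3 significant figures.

In a series string the same current flows through every resistor — find that current, then P = I²R for the one we want.
R_total = 5600 + 22.0 + 56.0 = 5678 Ω
I = V / R_total = 230 / 5678 = 0.04051 A
P_R3 = I² × R3 = (0.04051)² × 56.0 = 0.09189 W

91.9 mW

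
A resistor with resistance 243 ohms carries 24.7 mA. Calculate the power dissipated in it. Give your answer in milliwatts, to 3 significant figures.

The current through and the resistance of the element are both given; use P = I²R.
P = (0.02470 A)² × 243 Ω = 0.1483 W

148 mW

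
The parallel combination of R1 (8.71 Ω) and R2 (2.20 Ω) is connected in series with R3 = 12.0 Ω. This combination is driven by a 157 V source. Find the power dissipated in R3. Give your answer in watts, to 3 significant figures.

Reduce the parallel combination to a single R_p; the circuit then becomes R_p in series with the remaining resistor.
R_p = (8.71×2.20)/(8.71+2.20) = 1.756 Ω
R_total = R_p + 12.0 = 1.756 + 12.0 = 13.76 Ω
I = V / R_total = 157 / 13.76 = 11.41 A
All the supply current flows through R3; use P = I²R3.
P_R3 = (11.41)² × 12.0 = 1563 W

1560 W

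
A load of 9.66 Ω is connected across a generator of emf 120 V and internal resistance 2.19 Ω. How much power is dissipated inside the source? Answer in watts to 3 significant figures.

The internal resistance carries the same current as the load; P_int = I²r.
I = ε / (r + R) = 120 / (2.19 + 9.66) = 10.13 A
P_int = I² r = (10.13)² × 2.19 = 224.6 W

225 W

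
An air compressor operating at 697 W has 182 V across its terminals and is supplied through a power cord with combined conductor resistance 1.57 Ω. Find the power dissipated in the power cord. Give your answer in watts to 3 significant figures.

23.0 W

Line loss is just I²R for the cable — we know both I and R_line directly.
I = P / V = 697 / 182 = 3.830 A through the power cord.
P_line = I² R_line = (3.830)² × 1.57 = 23.03 W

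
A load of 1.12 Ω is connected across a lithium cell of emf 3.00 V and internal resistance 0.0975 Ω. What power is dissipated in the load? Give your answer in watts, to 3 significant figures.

6.80 W

With r and R in series, I = ε/(r+R); the load dissipates I²R.
I = ε / (r + R) = 3.00 / (0.0975 + 1.12) = 2.464 A
P_load = I² R = (2.464)² × 1.12 = 6.800 W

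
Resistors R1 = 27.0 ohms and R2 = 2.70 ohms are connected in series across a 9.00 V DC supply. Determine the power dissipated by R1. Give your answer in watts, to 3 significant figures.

2.48 W

The current is common to all series resistors; compute it, then apply P = I²R for the target.
R_total = 27.0 + 2.70 = 29.70 Ω
I = V / R_total = 9.00 / 29.70 = 0.3030 A
P_R1 = I² × R1 = (0.3030)² × 27.0 = 2.479 W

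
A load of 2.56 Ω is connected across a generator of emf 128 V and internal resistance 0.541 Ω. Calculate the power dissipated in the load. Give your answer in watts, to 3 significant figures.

4360 W

The internal resistance and the load are in series, so the same I flows through both; get I from ε/(r+R), then I²R for the load.
I = ε / (r + R) = 128 / (0.541 + 2.56) = 41.28 A
P_load = I² R = (41.28)² × 2.56 = 4362 W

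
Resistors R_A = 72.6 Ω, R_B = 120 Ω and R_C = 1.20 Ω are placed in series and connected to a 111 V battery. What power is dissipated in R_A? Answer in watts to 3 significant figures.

23.8 W

Since the resistors are in series they all carry the loop current I = V/R_total; the power in any one is I²R.
R_total = 72.6 + 120 + 1.20 = 193.8 Ω
I = V / R_total = 111 / 193.8 = 0.5728 A
P_R_A = I² × R_A = (0.5728)² × 72.6 = 23.82 W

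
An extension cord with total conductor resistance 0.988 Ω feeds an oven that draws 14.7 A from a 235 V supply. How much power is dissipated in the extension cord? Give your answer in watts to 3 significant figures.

213 W

Line loss is just I²R for the cable — we know both I and R_line directly.
The extension cord carries the full 14.7 A.
P_line = I² R_line = (14.70)² × 0.988 = 213.5 W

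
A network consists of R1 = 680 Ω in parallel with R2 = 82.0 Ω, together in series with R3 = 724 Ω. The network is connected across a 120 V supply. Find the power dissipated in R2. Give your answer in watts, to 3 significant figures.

Collapse the R1‖R2 pair into one equivalent R_p; then R_p and R3 form a series string.
R_p = (680×82.0)/(680+82.0) = 73.18 Ω
R_total = R_p + 724 = 73.18 + 724 = 797.2 Ω
I = V / R_total = 120 / 797.2 = 0.1505 A
Voltage across the parallel pair: V_p = I × R_p = 0.1505 × 73.18 = 11.02 V
Use P = V²/R for R2 with V = V_p.
P_R2 = (11.02)² / 82.0 = 1.480 W

1.48 W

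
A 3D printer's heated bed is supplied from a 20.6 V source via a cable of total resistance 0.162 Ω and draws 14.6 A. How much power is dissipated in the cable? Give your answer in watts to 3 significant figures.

34.5 W

The cable is a series resistance carrying the load current; its dissipation is I²R_line.
The cable carries the full 14.6 A.
P_line = I² R_line = (14.60)² × 0.162 = 34.53 W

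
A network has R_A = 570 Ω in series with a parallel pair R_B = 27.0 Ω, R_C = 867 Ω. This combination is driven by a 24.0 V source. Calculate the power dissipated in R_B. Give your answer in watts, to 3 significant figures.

Collapse R_B‖R_C to a single equivalent, reducing the network to two series elements.
R_p = (27.0×867)/(27.0+867) = 26.18 Ω
R_total = 570 + 26.18 = 596.2 Ω
I = V / R_total = 24.0 / 596.2 = 0.04026 A
Voltage across the parallel pair: V_p = I × R_p = 0.04026 × 26.18 = 1.054 V
With V_p across R_B, its power is V_p²/R_B.
P_R_B = (1.054)² / 27.0 = 0.04115 W

0.0412 W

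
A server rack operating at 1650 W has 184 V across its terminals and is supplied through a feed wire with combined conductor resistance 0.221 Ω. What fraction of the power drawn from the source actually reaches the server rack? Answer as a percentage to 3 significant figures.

98.9 %

I = P / V = 1650 / 184 = 8.967 A through the feed wire.
P_line = I² R_line = (8.967)² × 0.221 = 17.77 W
P_source = P_load + P_line = 1650 + 17.77 = 1668 W
η = P_load / P_source = 1650 / 1668 = 0.9893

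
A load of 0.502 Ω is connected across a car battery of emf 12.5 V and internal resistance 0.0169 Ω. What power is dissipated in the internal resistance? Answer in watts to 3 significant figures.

The internal resistance carries the same current as the load; P_int = I²r.
I = ε / (r + R) = 12.5 / (0.0169 + 0.502) = 24.09 A
P_int = I² r = (24.09)² × 0.0169 = 9.807 W

9.81 W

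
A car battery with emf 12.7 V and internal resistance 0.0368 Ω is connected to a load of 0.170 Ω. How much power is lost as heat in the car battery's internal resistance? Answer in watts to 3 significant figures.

The internal resistance carries the same current as the load; P_int = I²r.
I = ε / (r + R) = 12.7 / (0.0368 + 0.170) = 61.41 A
P_int = I² r = (61.41)² × 0.0368 = 138.8 W

139 W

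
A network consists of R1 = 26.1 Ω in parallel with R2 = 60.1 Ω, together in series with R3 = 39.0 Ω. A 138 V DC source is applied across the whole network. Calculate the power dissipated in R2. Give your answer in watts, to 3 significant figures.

Combine R1 and R2 into their parallel equivalent first, reducing the network to two series resistors.
R_p = (26.1×60.1)/(26.1+60.1) = 18.20 Ω
R_total = R_p + 39.0 = 18.20 + 39.0 = 57.20 Ω
I = V / R_total = 138 / 57.20 = 2.413 A
Voltage across the parallel pair: V_p = I × R_p = 2.413 × 18.20 = 43.90 V
Use P = V²/R for R2 with V = V_p.
P_R2 = (43.90)² / 60.1 = 32.07 W

32.1 W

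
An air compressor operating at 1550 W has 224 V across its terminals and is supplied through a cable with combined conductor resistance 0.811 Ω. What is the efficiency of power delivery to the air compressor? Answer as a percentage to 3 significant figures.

I = P / V = 1550 / 224 = 6.920 A through the cable.
P_line = I² R_line = (6.920)² × 0.811 = 38.83 W
P_source = P_load + P_line = 1550 + 38.83 = 1589 W
η = P_load / P_source = 1550 / 1589 = 0.9756

97.6 %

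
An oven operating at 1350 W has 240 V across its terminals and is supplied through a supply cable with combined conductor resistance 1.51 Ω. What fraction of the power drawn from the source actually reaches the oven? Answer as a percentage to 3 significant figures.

I = P / V = 1350 / 240 = 5.625 A through the supply cable.
P_line = I² R_line = (5.625)² × 1.51 = 47.78 W
P_source = P_load + P_line = 1350 + 47.78 = 1398 W
η = P_load / P_source = 1350 / 1398 = 0.9658

96.6 %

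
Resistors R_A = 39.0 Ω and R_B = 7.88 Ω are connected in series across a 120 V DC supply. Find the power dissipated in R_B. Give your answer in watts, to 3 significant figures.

51.6 W

In a series string the same current flows through every resistor — find that current, then P = I²R for the one we want.
R_total = 39.0 + 7.88 = 46.88 Ω
I = V / R_total = 120 / 46.88 = 2.560 A
P_R_B = I² × R_B = (2.560)² × 7.88 = 51.63 W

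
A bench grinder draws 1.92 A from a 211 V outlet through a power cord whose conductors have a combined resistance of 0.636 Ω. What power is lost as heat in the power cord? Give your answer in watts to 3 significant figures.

2.34 W

Line loss is just I²R for the cable — we know both I and R_line directly.
The power cord carries the full 1.92 A.
P_line = I² R_line = (1.920)² × 0.636 = 2.345 W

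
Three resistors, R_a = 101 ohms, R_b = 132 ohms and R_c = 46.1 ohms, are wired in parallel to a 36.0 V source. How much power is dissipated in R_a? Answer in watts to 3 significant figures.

Each parallel branch sees the full supply voltage, so P = V²/R applies directly to the target branch.
P_R_a = V² / R_a = (36.0)² / 101 Ω = 12.83 W

12.8 W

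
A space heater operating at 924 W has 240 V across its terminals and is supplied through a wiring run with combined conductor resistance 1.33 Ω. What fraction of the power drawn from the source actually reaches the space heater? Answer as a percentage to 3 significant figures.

97.9 %

I = P / V = 924 / 240 = 3.850 A through the wiring run.
P_line = I² R_line = (3.850)² × 1.33 = 19.71 W
P_source = P_load + P_line = 924.0 + 19.71 = 943.7 W
η = P_load / P_source = 924.0 / 943.7 = 0.9791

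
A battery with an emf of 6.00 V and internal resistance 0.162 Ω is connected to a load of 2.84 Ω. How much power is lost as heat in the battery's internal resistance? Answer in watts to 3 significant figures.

0.647 W

Internal loss is I²r, with I set by the total series resistance r+R.
I = ε / (r + R) = 6.00 / (0.162 + 2.84) = 1.999 A
P_int = I² r = (1.999)² × 0.162 = 0.6471 W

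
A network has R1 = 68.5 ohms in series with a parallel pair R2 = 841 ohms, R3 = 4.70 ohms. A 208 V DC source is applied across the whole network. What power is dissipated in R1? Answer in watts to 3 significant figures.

553 W

Replace R2 and R3 with their parallel equivalent so the circuit becomes R1 in series with R_p.
R_p = (841×4.70)/(841+4.70) = 4.674 Ω
R_total = 68.5 + 4.674 = 73.17 Ω
I = V / R_total = 208 / 73.17 = 2.843 A
All the current flows through R1; use P = I²R.
P_R1 = (2.843)² × 68.5 = 553.5 W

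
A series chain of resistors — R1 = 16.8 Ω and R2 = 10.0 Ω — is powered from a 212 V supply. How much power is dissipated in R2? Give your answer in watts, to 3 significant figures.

The current is common to all series resistors; compute it, then apply P = I²R for the target.
R_total = 16.8 + 10.0 = 26.80 Ω
I = V / R_total = 212 / 26.80 = 7.910 A
P_R2 = I² × R2 = (7.910)² × 10.0 = 625.8 W

626 W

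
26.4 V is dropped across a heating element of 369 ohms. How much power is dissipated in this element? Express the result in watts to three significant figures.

We know the drop across the element and its resistance — P = V²/R, one step.
P = (26.4 V)² / 369 Ω = 1.889 W

1.89 W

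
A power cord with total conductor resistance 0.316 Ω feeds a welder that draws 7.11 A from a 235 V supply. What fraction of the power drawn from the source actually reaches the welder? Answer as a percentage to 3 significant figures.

The power cord carries the full 7.11 A.
P_line = I² R_line = (7.110)² × 0.316 = 15.97 W
P_source = V I = 235 × 7.110 = 1671 W; P_load = 1655 W
η = P_load / P_source = 1655 / 1671 = 0.9904

99.0 %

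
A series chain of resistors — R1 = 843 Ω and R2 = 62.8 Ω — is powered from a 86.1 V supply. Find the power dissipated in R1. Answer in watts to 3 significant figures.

The current is common to all series resistors; compute it, then apply P = I²R for the target.
R_total = 843 + 62.8 = 905.8 Ω
I = V / R_total = 86.1 / 905.8 = 0.09505 A
P_R1 = I² × R1 = (0.09505)² × 843 = 7.617 W

7.62 W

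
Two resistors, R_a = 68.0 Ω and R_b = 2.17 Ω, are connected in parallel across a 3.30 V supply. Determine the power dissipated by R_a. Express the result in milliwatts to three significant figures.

160 mW

R_a sits directly across the source, so P = V²/R with V = 3.30 V.
P_R_a = V² / R_a = (3.30)² / 68.0 Ω = 0.1601 W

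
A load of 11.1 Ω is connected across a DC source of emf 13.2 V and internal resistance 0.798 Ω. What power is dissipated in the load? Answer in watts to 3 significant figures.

13.7 W

The internal resistance and the load are in series, so the same I flows through both; get I from ε/(r+R), then I²R for the load.
I = ε / (r + R) = 13.2 / (0.798 + 11.1) = 1.109 A
P_load = I² R = (1.109)² × 11.1 = 13.66 W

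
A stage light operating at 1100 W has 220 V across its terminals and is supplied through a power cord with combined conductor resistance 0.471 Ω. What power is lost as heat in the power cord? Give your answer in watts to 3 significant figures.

11.8 W

The power cord is a series resistance carrying the load current; its dissipation is I²R_line.
I = P / V = 1100 / 220 = 5.000 A through the power cord.
P_line = I² R_line = (5.000)² × 0.471 = 11.77 W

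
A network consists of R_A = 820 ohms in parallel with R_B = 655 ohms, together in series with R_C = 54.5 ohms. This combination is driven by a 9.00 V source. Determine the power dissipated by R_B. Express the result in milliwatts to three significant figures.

93.6 mW

Combine R_A and R_B into their parallel equivalent first, reducing the network to two series resistors.
R_p = (820×655)/(820+655) = 364.1 Ω
R_total = R_p + 54.5 = 364.1 + 54.5 = 418.6 Ω
I = V / R_total = 9.00 / 418.6 = 0.02150 A
Voltage across the parallel pair: V_p = I × R_p = 0.02150 × 364.1 = 7.828 V
R_B has V_p across it, so P = V_p²/R_B.
P_R_B = (7.828)² / 655 = 0.09356 W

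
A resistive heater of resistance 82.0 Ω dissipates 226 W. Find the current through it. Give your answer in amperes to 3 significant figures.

Rearranging the power relation for the two known quantities gives I = √(P / R).
I = √(226 / 82.0) = 1.660 A

1.66 A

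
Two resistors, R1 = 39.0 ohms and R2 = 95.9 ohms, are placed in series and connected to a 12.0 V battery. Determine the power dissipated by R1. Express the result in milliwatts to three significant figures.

309 mW

In a series string the same current flows through every resistor — find that current, then P = I²R for the one we want.
R_total = 39.0 + 95.9 = 134.9 Ω
I = V / R_total = 12.0 / 134.9 = 0.08895 A
P_R1 = I² × R1 = (0.08895)² × 39.0 = 0.3086 W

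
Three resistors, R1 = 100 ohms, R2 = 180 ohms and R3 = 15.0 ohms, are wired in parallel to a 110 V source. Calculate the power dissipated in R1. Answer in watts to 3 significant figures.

Parallel branches share the same voltage; P = V²/R gives the branch power in one step.
P_R1 = V² / R1 = (110)² / 100 Ω = 121.0 W

121 W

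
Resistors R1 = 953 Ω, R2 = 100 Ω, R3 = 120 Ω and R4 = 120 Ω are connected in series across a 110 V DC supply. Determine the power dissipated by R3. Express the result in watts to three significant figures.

0.868 W

The current is common to all series resistors; compute it, then apply P = I²R for the target.
R_total = 953 + 100 + 120 + 120 = 1293 Ω
I = V / R_total = 110 / 1293 = 0.08507 A
P_R3 = I² × R3 = (0.08507)² × 120 = 0.8685 W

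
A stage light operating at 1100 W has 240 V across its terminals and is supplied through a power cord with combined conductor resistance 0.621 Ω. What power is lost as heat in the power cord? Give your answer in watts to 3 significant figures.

The power cord is a series resistance carrying the load current; its dissipation is I²R_line.
I = P / V = 1100 / 240 = 4.583 A through the power cord.
P_line = I² R_line = (4.583)² × 0.621 = 13.05 W

13.0 W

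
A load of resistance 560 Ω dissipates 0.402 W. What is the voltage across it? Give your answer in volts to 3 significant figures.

15.0 V

Rearranging the power relation for the two known quantities gives V = √(P R).
V = √(0.402 × 560) = 15.00 V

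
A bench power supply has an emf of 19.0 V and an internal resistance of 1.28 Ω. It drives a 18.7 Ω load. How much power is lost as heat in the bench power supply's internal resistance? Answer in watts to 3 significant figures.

1.16 W

The internal resistance carries the same current as the load; P_int = I²r.
I = ε / (r + R) = 19.0 / (1.28 + 18.7) = 0.9510 A
P_int = I² r = (0.9510)² × 1.28 = 1.158 W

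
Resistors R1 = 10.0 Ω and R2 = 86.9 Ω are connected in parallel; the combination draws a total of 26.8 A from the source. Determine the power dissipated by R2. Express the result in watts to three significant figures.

665 W

The branches share the same voltage, but only the total current is given — find V from the equivalent resistance first.
1/R_eq = 1/10.0 + 1/86.9 ⇒ R_eq = 8.968 Ω
V = I_total × R_eq = 26.80 × 8.968 = 240.3 V
P_R2 = V² / R2 = (240.3)² / 86.9 = 664.7 W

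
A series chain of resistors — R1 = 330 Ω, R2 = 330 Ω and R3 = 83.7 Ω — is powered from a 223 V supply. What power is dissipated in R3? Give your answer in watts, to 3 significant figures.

The current is common to all series resistors; compute it, then apply P = I²R for the target.
R_total = 330 + 330 + 83.7 = 743.7 Ω
I = V / R_total = 223 / 743.7 = 0.2999 A
P_R3 = I² × R3 = (0.2999)² × 83.7 = 7.526 W

7.53 W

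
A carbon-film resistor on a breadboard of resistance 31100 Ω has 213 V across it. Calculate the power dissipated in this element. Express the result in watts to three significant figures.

With V across and R both known, P = V²/R gives the dissipation directly.
P = (213 V)² / 31100 Ω = 1.459 W

1.46 W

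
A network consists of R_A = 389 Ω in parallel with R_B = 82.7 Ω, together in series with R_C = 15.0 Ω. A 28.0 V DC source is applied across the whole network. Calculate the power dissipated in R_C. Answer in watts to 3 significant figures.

1.70 W

Reduce the parallel combination to a single R_p; the circuit then becomes R_p in series with the remaining resistor.
R_p = (389×82.7)/(389+82.7) = 68.20 Ω
R_total = R_p + 15.0 = 68.20 + 15.0 = 83.20 Ω
I = V / R_total = 28.0 / 83.20 = 0.3365 A
R_C carries the full series current, so P = I²R.
P_R_C = (0.3365)² × 15.0 = 1.699 W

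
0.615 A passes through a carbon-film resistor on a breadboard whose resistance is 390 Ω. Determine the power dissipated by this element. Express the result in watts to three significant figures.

148 W

With I and R stated, P = I²R applies in one step.
P = (0.6150 A)² × 390 Ω = 147.5 W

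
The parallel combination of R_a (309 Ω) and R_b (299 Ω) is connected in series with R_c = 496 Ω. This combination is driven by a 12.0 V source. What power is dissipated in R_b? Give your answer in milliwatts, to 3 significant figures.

Combine R_a and R_b into their parallel equivalent first, reducing the network to two series resistors.
R_p = (309×299)/(309+299) = 152.0 Ω
R_total = R_p + 496 = 152.0 + 496 = 648.0 Ω
I = V / R_total = 12.0 / 648.0 = 0.01852 A
Voltage across the parallel pair: V_p = I × R_p = 0.01852 × 152.0 = 2.814 V
R_b sits across V_p; its power is V_p²/R.
P_R_b = (2.814)² / 299 = 0.02649 W

26.5 mW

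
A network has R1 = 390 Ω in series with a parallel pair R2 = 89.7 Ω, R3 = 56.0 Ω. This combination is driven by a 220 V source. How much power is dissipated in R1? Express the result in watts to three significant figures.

Reduce the parallel pair to R_p first; the network is then a simple series string.
R_p = (89.7×56.0)/(89.7+56.0) = 34.48 Ω
R_total = 390 + 34.48 = 424.5 Ω
I = V / R_total = 220 / 424.5 = 0.5183 A
R1 is in the main series path, so its power is I²R1.
P_R1 = (0.5183)² × 390 = 104.8 W

105 W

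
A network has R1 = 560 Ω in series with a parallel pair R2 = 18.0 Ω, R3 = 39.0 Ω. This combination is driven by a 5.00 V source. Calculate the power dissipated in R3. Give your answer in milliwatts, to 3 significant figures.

0.297 mW

Reduce the parallel pair to R_p first; the network is then a simple series string.
R_p = (18.0×39.0)/(18.0+39.0) = 12.32 Ω
R_total = 560 + 12.32 = 572.3 Ω
I = V / R_total = 5.00 / 572.3 = 0.008736 A
Voltage across the parallel pair: V_p = I × R_p = 0.008736 × 12.32 = 0.1076 V
R3 is across V_p, so use P = V²/R for that branch.
P_R3 = (0.1076)² / 39.0 = 0.0002968 W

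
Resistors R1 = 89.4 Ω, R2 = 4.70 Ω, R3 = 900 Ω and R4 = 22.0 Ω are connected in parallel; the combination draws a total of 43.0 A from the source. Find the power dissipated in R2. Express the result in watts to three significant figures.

5380 W

The branches share the same voltage, but only the total current is given — find V from the equivalent resistance first.
1/R_eq = 1/89.4 + 1/4.70 + 1/900 + 1/22.0 ⇒ R_eq = 3.697 Ω
V = I_total × R_eq = 43.00 × 3.697 = 159.0 V
P_R2 = V² / R2 = (159.0)² / 4.70 = 5376 W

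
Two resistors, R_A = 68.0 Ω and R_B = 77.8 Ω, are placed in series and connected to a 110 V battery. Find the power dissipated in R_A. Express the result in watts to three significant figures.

Since the resistors are in series they all carry the loop current I = V/R_total; the power in any one is I²R.
R_total = 68.0 + 77.8 = 145.8 Ω
I = V / R_total = 110 / 145.8 = 0.7545 A
P_R_A = I² × R_A = (0.7545)² × 68.0 = 38.71 W

38.7 W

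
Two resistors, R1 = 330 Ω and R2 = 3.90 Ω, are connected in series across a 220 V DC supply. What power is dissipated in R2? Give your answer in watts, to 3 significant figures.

The current is common to all series resistors; compute it, then apply P = I²R for the target.
R_total = 330 + 3.90 = 333.9 Ω
I = V / R_total = 220 / 333.9 = 0.6589 A
P_R2 = I² × R2 = (0.6589)² × 3.90 = 1.693 W

1.69 W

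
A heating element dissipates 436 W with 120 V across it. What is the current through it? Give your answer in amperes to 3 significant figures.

The two known quantities fix the third via I = P / V.
I = 436 / 120 = 3.633 A

3.63 A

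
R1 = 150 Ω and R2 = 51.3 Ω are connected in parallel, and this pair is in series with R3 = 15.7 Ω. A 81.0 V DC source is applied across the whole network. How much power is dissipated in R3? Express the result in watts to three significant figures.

First find R_p for the parallel pair, then treat R_p + R3 as a series loop.
R_p = (150×51.3)/(150+51.3) = 38.23 Ω
R_total = R_p + 15.7 = 38.23 + 15.7 = 53.93 Ω
I = V / R_total = 81.0 / 53.93 = 1.502 A
All the supply current flows through R3; use P = I²R3.
P_R3 = (1.502)² × 15.7 = 35.42 W

35.4 W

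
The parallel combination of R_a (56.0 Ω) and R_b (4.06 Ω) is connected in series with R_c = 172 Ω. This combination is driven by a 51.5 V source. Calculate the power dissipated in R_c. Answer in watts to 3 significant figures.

Combine R_a and R_b into their parallel equivalent first, reducing the network to two series resistors.
R_p = (56.0×4.06)/(56.0+4.06) = 3.786 Ω
R_total = R_p + 172 = 3.786 + 172 = 175.8 Ω
I = V / R_total = 51.5 / 175.8 = 0.2930 A
R_c carries the full series current, so P = I²R.
P_R_c = (0.2930)² × 172 = 14.76 W

14.8 W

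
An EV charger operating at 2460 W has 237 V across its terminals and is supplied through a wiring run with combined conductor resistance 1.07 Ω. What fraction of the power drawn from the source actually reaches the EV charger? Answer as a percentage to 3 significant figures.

I = P / V = 2460 / 237 = 10.38 A through the wiring run.
P_line = I² R_line = (10.38)² × 1.07 = 115.3 W
P_source = P_load + P_line = 2460 + 115.3 = 2575 W
η = P_load / P_source = 2460 / 2575 = 0.9552

95.5 %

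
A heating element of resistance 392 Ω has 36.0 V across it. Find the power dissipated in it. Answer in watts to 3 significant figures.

3.31 W

Voltage and resistance are given, so P = V²/R is the one-step route.
P = (36.0 V)² / 392 Ω = 3.306 W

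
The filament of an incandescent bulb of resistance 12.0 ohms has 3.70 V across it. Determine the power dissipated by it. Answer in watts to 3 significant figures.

With V across and R both known, P = V²/R gives the dissipation directly.
P = (3.70 V)² / 12.0 Ω = 1.141 W

1.14 W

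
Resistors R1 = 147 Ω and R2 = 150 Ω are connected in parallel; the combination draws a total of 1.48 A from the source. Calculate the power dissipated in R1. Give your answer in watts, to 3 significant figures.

82.1 W

We need the common branch voltage; get it from I_total × R_eq, then P = V²/R for the branch.
1/R_eq = 1/147 + 1/150 ⇒ R_eq = 74.24 Ω
V = I_total × R_eq = 1.480 × 74.24 = 109.9 V
P_R1 = V² / R1 = (109.9)² / 147 = 82.13 W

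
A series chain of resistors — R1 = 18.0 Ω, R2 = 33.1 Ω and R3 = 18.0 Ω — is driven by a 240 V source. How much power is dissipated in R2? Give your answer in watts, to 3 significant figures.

The current is common to all series resistors; compute it, then apply P = I²R for the target.
R_total = 18.0 + 33.1 + 18.0 = 69.10 Ω
I = V / R_total = 240 / 69.10 = 3.473 A
P_R2 = I² × R2 = (3.473)² × 33.1 = 399.3 W

399 W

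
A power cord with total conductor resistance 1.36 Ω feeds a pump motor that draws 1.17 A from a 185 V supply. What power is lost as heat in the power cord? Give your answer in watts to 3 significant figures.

1.86 W

Line loss is just I²R for the cable — we know both I and R_line directly.
The power cord carries the full 1.17 A.
P_line = I² R_line = (1.170)² × 1.36 = 1.862 W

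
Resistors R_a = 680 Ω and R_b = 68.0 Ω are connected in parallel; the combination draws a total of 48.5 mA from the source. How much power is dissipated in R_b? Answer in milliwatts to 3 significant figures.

132 mW

The branches share the same voltage, but only the total current is given — find V from the equivalent resistance first.
1/R_eq = 1/680 + 1/68.0 ⇒ R_eq = 61.82 Ω
V = I_total × R_eq = 0.04850 × 61.82 = 2.998 V
P_R_b = V² / R_b = (2.998)² / 68.0 = 0.1322 W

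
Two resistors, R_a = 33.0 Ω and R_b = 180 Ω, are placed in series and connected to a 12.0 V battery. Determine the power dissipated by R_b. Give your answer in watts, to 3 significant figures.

The current is common to all series resistors; compute it, then apply P = I²R for the target.
R_total = 33.0 + 180 = 213.0 Ω
I = V / R_total = 12.0 / 213.0 = 0.05634 A
P_R_b = I² × R_b = (0.05634)² × 180 = 0.5713 W

0.571 W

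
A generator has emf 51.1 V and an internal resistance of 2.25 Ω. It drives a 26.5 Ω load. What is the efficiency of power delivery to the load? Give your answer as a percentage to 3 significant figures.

92.2 %

Both r and R carry the same current, so the power split is just the resistance split: η = R/(R+r).
η = R / (R + r) = 26.5 / (26.5 + 2.25) = 0.9217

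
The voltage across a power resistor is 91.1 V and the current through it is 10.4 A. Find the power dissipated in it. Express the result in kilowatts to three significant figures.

V and I are known directly — P = V I, no intermediate step needed.
P = 91.1 V × 10.40 A = 947.4 W

0.947 kW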